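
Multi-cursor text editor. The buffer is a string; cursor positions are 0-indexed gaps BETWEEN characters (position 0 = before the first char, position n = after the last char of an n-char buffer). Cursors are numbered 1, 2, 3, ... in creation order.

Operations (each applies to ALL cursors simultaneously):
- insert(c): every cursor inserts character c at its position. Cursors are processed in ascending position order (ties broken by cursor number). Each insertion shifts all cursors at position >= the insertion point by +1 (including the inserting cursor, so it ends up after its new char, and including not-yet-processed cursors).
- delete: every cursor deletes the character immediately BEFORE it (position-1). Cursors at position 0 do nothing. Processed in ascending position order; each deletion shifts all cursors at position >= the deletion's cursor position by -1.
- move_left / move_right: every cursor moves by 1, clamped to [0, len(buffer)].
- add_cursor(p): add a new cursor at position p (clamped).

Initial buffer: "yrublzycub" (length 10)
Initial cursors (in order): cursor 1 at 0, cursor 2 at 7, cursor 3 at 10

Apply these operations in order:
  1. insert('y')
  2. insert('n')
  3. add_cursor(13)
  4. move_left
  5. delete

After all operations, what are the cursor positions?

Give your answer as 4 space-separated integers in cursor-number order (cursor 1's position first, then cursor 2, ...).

After op 1 (insert('y')): buffer="yyrublzyycuby" (len 13), cursors c1@1 c2@9 c3@13, authorship 1.......2...3
After op 2 (insert('n')): buffer="ynyrublzyyncubyn" (len 16), cursors c1@2 c2@11 c3@16, authorship 11.......22...33
After op 3 (add_cursor(13)): buffer="ynyrublzyyncubyn" (len 16), cursors c1@2 c2@11 c4@13 c3@16, authorship 11.......22...33
After op 4 (move_left): buffer="ynyrublzyyncubyn" (len 16), cursors c1@1 c2@10 c4@12 c3@15, authorship 11.......22...33
After op 5 (delete): buffer="nyrublzynubn" (len 12), cursors c1@0 c2@8 c4@9 c3@11, authorship 1.......2..3

Answer: 0 8 11 9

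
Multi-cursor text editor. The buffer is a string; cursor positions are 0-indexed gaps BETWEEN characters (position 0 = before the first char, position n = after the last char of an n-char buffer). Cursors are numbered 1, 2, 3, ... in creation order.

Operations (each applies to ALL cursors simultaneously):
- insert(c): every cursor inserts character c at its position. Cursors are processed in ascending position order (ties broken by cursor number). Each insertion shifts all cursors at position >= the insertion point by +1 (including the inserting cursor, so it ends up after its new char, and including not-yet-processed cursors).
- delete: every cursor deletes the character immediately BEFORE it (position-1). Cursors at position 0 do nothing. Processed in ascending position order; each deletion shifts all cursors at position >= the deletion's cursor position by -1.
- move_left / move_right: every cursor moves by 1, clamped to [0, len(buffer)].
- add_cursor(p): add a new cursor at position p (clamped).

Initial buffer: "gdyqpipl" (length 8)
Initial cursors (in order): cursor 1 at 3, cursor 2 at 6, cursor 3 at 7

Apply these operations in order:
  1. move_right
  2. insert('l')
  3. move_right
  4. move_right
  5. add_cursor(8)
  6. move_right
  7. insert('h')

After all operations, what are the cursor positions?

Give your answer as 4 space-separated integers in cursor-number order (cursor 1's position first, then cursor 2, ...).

Answer: 9 15 15 11

Derivation:
After op 1 (move_right): buffer="gdyqpipl" (len 8), cursors c1@4 c2@7 c3@8, authorship ........
After op 2 (insert('l')): buffer="gdyqlpiplll" (len 11), cursors c1@5 c2@9 c3@11, authorship ....1...2.3
After op 3 (move_right): buffer="gdyqlpiplll" (len 11), cursors c1@6 c2@10 c3@11, authorship ....1...2.3
After op 4 (move_right): buffer="gdyqlpiplll" (len 11), cursors c1@7 c2@11 c3@11, authorship ....1...2.3
After op 5 (add_cursor(8)): buffer="gdyqlpiplll" (len 11), cursors c1@7 c4@8 c2@11 c3@11, authorship ....1...2.3
After op 6 (move_right): buffer="gdyqlpiplll" (len 11), cursors c1@8 c4@9 c2@11 c3@11, authorship ....1...2.3
After op 7 (insert('h')): buffer="gdyqlpiphlhllhh" (len 15), cursors c1@9 c4@11 c2@15 c3@15, authorship ....1...124.323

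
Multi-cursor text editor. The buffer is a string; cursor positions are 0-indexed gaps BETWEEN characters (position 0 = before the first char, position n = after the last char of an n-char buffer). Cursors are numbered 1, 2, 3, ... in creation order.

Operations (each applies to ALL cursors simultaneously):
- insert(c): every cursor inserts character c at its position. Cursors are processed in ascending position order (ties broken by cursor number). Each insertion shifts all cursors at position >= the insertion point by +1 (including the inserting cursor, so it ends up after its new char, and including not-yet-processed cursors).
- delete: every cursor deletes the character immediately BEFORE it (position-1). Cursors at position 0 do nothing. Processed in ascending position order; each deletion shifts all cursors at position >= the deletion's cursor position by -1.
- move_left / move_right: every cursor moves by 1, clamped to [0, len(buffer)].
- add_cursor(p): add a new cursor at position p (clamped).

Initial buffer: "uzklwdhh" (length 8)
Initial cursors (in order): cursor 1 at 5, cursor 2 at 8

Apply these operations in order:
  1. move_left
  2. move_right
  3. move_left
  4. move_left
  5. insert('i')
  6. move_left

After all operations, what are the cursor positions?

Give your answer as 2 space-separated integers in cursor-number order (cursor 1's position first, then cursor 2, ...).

After op 1 (move_left): buffer="uzklwdhh" (len 8), cursors c1@4 c2@7, authorship ........
After op 2 (move_right): buffer="uzklwdhh" (len 8), cursors c1@5 c2@8, authorship ........
After op 3 (move_left): buffer="uzklwdhh" (len 8), cursors c1@4 c2@7, authorship ........
After op 4 (move_left): buffer="uzklwdhh" (len 8), cursors c1@3 c2@6, authorship ........
After op 5 (insert('i')): buffer="uzkilwdihh" (len 10), cursors c1@4 c2@8, authorship ...1...2..
After op 6 (move_left): buffer="uzkilwdihh" (len 10), cursors c1@3 c2@7, authorship ...1...2..

Answer: 3 7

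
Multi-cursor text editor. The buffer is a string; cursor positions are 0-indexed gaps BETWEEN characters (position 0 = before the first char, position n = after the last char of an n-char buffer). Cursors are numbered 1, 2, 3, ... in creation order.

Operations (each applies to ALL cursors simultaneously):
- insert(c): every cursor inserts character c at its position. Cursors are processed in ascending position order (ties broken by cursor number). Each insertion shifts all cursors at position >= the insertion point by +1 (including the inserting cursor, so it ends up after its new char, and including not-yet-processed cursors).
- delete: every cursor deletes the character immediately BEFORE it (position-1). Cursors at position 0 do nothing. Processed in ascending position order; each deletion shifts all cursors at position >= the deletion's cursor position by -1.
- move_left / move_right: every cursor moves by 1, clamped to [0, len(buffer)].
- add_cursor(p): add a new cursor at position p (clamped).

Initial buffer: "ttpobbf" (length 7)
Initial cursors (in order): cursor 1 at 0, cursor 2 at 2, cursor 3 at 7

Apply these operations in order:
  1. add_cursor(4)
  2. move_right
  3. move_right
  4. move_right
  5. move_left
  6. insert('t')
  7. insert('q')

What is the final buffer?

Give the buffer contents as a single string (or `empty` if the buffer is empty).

Answer: tttqpotqbbttqqf

Derivation:
After op 1 (add_cursor(4)): buffer="ttpobbf" (len 7), cursors c1@0 c2@2 c4@4 c3@7, authorship .......
After op 2 (move_right): buffer="ttpobbf" (len 7), cursors c1@1 c2@3 c4@5 c3@7, authorship .......
After op 3 (move_right): buffer="ttpobbf" (len 7), cursors c1@2 c2@4 c4@6 c3@7, authorship .......
After op 4 (move_right): buffer="ttpobbf" (len 7), cursors c1@3 c2@5 c3@7 c4@7, authorship .......
After op 5 (move_left): buffer="ttpobbf" (len 7), cursors c1@2 c2@4 c3@6 c4@6, authorship .......
After op 6 (insert('t')): buffer="tttpotbbttf" (len 11), cursors c1@3 c2@6 c3@10 c4@10, authorship ..1..2..34.
After op 7 (insert('q')): buffer="tttqpotqbbttqqf" (len 15), cursors c1@4 c2@8 c3@14 c4@14, authorship ..11..22..3434.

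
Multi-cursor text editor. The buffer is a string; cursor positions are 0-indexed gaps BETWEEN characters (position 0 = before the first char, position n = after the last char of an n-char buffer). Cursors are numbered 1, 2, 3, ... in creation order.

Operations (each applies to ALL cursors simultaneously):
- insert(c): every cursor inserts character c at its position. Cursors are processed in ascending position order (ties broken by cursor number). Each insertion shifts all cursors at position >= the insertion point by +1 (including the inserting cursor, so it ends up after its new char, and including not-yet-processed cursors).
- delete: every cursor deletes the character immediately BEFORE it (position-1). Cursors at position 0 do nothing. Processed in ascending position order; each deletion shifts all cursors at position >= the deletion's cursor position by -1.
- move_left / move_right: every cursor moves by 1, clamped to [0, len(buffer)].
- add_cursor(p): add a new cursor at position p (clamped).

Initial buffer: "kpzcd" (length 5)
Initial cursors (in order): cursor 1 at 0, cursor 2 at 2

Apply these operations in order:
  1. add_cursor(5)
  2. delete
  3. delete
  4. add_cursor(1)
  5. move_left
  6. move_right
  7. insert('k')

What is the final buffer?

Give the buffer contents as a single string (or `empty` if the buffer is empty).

Answer: zkkkk

Derivation:
After op 1 (add_cursor(5)): buffer="kpzcd" (len 5), cursors c1@0 c2@2 c3@5, authorship .....
After op 2 (delete): buffer="kzc" (len 3), cursors c1@0 c2@1 c3@3, authorship ...
After op 3 (delete): buffer="z" (len 1), cursors c1@0 c2@0 c3@1, authorship .
After op 4 (add_cursor(1)): buffer="z" (len 1), cursors c1@0 c2@0 c3@1 c4@1, authorship .
After op 5 (move_left): buffer="z" (len 1), cursors c1@0 c2@0 c3@0 c4@0, authorship .
After op 6 (move_right): buffer="z" (len 1), cursors c1@1 c2@1 c3@1 c4@1, authorship .
After op 7 (insert('k')): buffer="zkkkk" (len 5), cursors c1@5 c2@5 c3@5 c4@5, authorship .1234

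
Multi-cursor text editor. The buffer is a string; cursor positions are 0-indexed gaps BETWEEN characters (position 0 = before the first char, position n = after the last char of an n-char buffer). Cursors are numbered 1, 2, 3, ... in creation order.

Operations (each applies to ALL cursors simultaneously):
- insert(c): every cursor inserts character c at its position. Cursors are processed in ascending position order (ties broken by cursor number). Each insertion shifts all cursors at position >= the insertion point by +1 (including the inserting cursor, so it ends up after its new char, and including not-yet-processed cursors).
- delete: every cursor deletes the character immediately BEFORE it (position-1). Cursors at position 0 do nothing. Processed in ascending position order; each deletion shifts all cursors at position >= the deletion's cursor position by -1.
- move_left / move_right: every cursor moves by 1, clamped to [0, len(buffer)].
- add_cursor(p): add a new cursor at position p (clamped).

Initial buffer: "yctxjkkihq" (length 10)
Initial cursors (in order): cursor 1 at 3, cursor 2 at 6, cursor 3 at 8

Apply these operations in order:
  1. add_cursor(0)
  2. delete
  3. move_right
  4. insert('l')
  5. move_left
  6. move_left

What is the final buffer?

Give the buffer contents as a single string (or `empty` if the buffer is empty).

After op 1 (add_cursor(0)): buffer="yctxjkkihq" (len 10), cursors c4@0 c1@3 c2@6 c3@8, authorship ..........
After op 2 (delete): buffer="ycxjkhq" (len 7), cursors c4@0 c1@2 c2@4 c3@5, authorship .......
After op 3 (move_right): buffer="ycxjkhq" (len 7), cursors c4@1 c1@3 c2@5 c3@6, authorship .......
After op 4 (insert('l')): buffer="ylcxljklhlq" (len 11), cursors c4@2 c1@5 c2@8 c3@10, authorship .4..1..2.3.
After op 5 (move_left): buffer="ylcxljklhlq" (len 11), cursors c4@1 c1@4 c2@7 c3@9, authorship .4..1..2.3.
After op 6 (move_left): buffer="ylcxljklhlq" (len 11), cursors c4@0 c1@3 c2@6 c3@8, authorship .4..1..2.3.

Answer: ylcxljklhlq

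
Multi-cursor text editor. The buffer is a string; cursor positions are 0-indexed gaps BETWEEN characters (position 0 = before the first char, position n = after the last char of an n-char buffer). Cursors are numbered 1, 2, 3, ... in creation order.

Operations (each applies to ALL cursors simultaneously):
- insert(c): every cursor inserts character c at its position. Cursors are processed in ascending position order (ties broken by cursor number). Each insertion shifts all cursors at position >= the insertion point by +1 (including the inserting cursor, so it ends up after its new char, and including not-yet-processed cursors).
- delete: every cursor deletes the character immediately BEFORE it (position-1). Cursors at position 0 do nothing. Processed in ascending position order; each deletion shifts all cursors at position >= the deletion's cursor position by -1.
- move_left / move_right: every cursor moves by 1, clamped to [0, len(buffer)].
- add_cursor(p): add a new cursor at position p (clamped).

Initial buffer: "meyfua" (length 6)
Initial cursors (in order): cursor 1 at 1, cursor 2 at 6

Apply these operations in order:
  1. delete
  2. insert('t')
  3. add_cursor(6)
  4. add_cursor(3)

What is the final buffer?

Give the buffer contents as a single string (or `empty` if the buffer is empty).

After op 1 (delete): buffer="eyfu" (len 4), cursors c1@0 c2@4, authorship ....
After op 2 (insert('t')): buffer="teyfut" (len 6), cursors c1@1 c2@6, authorship 1....2
After op 3 (add_cursor(6)): buffer="teyfut" (len 6), cursors c1@1 c2@6 c3@6, authorship 1....2
After op 4 (add_cursor(3)): buffer="teyfut" (len 6), cursors c1@1 c4@3 c2@6 c3@6, authorship 1....2

Answer: teyfut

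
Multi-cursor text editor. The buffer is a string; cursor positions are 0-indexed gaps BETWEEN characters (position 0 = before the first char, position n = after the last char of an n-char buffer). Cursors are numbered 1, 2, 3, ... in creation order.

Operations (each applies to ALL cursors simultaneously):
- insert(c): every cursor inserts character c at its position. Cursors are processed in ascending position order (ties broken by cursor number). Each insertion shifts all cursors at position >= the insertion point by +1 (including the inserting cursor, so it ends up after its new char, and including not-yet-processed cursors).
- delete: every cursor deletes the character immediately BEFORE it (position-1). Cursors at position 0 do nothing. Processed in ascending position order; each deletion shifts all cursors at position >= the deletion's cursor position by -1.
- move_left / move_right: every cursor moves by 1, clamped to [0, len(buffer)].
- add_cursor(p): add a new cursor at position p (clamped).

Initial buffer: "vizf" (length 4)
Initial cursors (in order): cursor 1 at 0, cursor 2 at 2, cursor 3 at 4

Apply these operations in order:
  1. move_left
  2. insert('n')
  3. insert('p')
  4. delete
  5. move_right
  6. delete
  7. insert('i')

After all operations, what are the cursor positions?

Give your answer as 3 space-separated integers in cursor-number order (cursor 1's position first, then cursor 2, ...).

After op 1 (move_left): buffer="vizf" (len 4), cursors c1@0 c2@1 c3@3, authorship ....
After op 2 (insert('n')): buffer="nvniznf" (len 7), cursors c1@1 c2@3 c3@6, authorship 1.2..3.
After op 3 (insert('p')): buffer="npvnpiznpf" (len 10), cursors c1@2 c2@5 c3@9, authorship 11.22..33.
After op 4 (delete): buffer="nvniznf" (len 7), cursors c1@1 c2@3 c3@6, authorship 1.2..3.
After op 5 (move_right): buffer="nvniznf" (len 7), cursors c1@2 c2@4 c3@7, authorship 1.2..3.
After op 6 (delete): buffer="nnzn" (len 4), cursors c1@1 c2@2 c3@4, authorship 12.3
After op 7 (insert('i')): buffer="ninizni" (len 7), cursors c1@2 c2@4 c3@7, authorship 1122.33

Answer: 2 4 7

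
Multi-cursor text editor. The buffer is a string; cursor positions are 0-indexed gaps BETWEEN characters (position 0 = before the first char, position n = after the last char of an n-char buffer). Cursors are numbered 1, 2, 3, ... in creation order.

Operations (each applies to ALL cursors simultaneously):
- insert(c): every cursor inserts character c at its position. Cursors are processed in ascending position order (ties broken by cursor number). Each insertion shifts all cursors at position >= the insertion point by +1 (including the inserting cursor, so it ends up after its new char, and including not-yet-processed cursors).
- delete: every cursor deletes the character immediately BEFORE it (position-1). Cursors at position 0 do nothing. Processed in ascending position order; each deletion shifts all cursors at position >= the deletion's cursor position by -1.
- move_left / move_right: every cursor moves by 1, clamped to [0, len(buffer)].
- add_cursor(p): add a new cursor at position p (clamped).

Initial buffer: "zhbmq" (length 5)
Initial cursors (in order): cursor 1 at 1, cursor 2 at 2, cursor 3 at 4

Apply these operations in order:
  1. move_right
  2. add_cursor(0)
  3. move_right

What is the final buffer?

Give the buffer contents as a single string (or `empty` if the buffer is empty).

Answer: zhbmq

Derivation:
After op 1 (move_right): buffer="zhbmq" (len 5), cursors c1@2 c2@3 c3@5, authorship .....
After op 2 (add_cursor(0)): buffer="zhbmq" (len 5), cursors c4@0 c1@2 c2@3 c3@5, authorship .....
After op 3 (move_right): buffer="zhbmq" (len 5), cursors c4@1 c1@3 c2@4 c3@5, authorship .....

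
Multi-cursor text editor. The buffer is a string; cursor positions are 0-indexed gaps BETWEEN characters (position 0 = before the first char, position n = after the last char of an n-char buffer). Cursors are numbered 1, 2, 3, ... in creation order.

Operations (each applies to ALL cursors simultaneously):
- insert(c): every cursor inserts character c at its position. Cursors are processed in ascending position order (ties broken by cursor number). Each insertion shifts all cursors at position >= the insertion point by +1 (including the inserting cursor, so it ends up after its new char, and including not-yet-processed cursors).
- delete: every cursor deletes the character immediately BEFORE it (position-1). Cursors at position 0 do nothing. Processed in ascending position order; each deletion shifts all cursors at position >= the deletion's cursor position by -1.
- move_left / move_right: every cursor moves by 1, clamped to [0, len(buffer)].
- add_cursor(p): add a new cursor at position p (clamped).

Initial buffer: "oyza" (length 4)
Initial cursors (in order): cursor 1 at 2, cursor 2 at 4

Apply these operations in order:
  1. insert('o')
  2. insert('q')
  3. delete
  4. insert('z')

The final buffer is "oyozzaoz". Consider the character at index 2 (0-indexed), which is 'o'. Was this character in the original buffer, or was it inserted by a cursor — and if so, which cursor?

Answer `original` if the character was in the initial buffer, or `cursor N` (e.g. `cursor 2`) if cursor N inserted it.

Answer: cursor 1

Derivation:
After op 1 (insert('o')): buffer="oyozao" (len 6), cursors c1@3 c2@6, authorship ..1..2
After op 2 (insert('q')): buffer="oyoqzaoq" (len 8), cursors c1@4 c2@8, authorship ..11..22
After op 3 (delete): buffer="oyozao" (len 6), cursors c1@3 c2@6, authorship ..1..2
After op 4 (insert('z')): buffer="oyozzaoz" (len 8), cursors c1@4 c2@8, authorship ..11..22
Authorship (.=original, N=cursor N): . . 1 1 . . 2 2
Index 2: author = 1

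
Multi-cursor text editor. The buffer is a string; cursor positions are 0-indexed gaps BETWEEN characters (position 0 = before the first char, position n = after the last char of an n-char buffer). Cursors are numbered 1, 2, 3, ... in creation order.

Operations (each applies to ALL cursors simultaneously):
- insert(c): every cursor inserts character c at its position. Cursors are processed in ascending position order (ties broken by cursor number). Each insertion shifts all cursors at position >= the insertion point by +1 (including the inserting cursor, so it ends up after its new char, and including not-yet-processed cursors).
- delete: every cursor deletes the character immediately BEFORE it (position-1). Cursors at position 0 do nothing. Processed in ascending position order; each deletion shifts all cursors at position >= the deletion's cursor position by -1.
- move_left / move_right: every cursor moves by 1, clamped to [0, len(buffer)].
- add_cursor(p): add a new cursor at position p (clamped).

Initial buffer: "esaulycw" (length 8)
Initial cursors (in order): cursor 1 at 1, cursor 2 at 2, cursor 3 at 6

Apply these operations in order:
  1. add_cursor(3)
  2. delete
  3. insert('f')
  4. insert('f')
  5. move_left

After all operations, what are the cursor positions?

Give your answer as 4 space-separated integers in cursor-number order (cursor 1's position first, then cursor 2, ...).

After op 1 (add_cursor(3)): buffer="esaulycw" (len 8), cursors c1@1 c2@2 c4@3 c3@6, authorship ........
After op 2 (delete): buffer="ulcw" (len 4), cursors c1@0 c2@0 c4@0 c3@2, authorship ....
After op 3 (insert('f')): buffer="fffulfcw" (len 8), cursors c1@3 c2@3 c4@3 c3@6, authorship 124..3..
After op 4 (insert('f')): buffer="ffffffulffcw" (len 12), cursors c1@6 c2@6 c4@6 c3@10, authorship 124124..33..
After op 5 (move_left): buffer="ffffffulffcw" (len 12), cursors c1@5 c2@5 c4@5 c3@9, authorship 124124..33..

Answer: 5 5 9 5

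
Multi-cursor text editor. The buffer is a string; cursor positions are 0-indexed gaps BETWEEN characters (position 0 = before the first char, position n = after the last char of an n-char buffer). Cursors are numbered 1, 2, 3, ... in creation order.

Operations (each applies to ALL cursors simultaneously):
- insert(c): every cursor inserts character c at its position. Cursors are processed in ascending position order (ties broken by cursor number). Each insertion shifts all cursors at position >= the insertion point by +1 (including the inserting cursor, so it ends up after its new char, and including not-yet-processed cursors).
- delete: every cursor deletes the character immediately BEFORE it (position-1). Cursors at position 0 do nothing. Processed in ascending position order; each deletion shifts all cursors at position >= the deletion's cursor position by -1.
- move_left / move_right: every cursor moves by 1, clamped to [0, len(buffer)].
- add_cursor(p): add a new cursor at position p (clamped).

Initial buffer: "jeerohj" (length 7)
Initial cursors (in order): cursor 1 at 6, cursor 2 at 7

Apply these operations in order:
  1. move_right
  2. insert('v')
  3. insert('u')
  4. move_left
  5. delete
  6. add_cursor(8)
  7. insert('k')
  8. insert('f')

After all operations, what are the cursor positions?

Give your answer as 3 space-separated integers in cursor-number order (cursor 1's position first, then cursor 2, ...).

After op 1 (move_right): buffer="jeerohj" (len 7), cursors c1@7 c2@7, authorship .......
After op 2 (insert('v')): buffer="jeerohjvv" (len 9), cursors c1@9 c2@9, authorship .......12
After op 3 (insert('u')): buffer="jeerohjvvuu" (len 11), cursors c1@11 c2@11, authorship .......1212
After op 4 (move_left): buffer="jeerohjvvuu" (len 11), cursors c1@10 c2@10, authorship .......1212
After op 5 (delete): buffer="jeerohjvu" (len 9), cursors c1@8 c2@8, authorship .......12
After op 6 (add_cursor(8)): buffer="jeerohjvu" (len 9), cursors c1@8 c2@8 c3@8, authorship .......12
After op 7 (insert('k')): buffer="jeerohjvkkku" (len 12), cursors c1@11 c2@11 c3@11, authorship .......11232
After op 8 (insert('f')): buffer="jeerohjvkkkfffu" (len 15), cursors c1@14 c2@14 c3@14, authorship .......11231232

Answer: 14 14 14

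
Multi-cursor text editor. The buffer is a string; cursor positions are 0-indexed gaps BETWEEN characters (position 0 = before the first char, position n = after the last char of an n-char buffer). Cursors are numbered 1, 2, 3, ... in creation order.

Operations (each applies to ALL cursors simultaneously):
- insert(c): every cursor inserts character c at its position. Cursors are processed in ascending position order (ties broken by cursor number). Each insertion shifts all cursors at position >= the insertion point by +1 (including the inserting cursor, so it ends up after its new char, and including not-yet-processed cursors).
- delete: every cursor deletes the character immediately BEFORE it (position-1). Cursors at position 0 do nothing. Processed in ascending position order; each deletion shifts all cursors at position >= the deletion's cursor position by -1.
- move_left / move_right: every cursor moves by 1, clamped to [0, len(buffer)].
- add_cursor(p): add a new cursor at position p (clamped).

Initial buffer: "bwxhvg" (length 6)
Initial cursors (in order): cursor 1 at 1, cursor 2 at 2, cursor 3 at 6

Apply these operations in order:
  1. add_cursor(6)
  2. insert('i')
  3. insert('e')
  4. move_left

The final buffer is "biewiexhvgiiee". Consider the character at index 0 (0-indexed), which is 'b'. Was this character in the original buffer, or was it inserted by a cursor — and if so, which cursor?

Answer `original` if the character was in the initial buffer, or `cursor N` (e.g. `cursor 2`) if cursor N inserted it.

After op 1 (add_cursor(6)): buffer="bwxhvg" (len 6), cursors c1@1 c2@2 c3@6 c4@6, authorship ......
After op 2 (insert('i')): buffer="biwixhvgii" (len 10), cursors c1@2 c2@4 c3@10 c4@10, authorship .1.2....34
After op 3 (insert('e')): buffer="biewiexhvgiiee" (len 14), cursors c1@3 c2@6 c3@14 c4@14, authorship .11.22....3434
After op 4 (move_left): buffer="biewiexhvgiiee" (len 14), cursors c1@2 c2@5 c3@13 c4@13, authorship .11.22....3434
Authorship (.=original, N=cursor N): . 1 1 . 2 2 . . . . 3 4 3 4
Index 0: author = original

Answer: original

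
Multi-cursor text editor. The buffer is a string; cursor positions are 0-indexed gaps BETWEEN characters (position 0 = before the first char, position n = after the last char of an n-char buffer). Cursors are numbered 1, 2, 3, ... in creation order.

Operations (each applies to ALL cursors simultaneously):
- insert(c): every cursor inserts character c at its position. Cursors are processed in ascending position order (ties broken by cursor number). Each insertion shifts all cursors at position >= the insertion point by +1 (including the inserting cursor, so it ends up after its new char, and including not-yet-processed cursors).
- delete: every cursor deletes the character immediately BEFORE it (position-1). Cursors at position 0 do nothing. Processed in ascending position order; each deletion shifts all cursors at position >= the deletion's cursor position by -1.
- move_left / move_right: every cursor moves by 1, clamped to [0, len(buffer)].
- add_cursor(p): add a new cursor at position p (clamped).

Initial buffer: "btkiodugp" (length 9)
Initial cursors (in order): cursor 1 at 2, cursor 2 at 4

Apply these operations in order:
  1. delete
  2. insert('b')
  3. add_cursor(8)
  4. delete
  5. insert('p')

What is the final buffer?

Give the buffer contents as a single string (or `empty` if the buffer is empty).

Answer: bpkpodupp

Derivation:
After op 1 (delete): buffer="bkodugp" (len 7), cursors c1@1 c2@2, authorship .......
After op 2 (insert('b')): buffer="bbkbodugp" (len 9), cursors c1@2 c2@4, authorship .1.2.....
After op 3 (add_cursor(8)): buffer="bbkbodugp" (len 9), cursors c1@2 c2@4 c3@8, authorship .1.2.....
After op 4 (delete): buffer="bkodup" (len 6), cursors c1@1 c2@2 c3@5, authorship ......
After op 5 (insert('p')): buffer="bpkpodupp" (len 9), cursors c1@2 c2@4 c3@8, authorship .1.2...3.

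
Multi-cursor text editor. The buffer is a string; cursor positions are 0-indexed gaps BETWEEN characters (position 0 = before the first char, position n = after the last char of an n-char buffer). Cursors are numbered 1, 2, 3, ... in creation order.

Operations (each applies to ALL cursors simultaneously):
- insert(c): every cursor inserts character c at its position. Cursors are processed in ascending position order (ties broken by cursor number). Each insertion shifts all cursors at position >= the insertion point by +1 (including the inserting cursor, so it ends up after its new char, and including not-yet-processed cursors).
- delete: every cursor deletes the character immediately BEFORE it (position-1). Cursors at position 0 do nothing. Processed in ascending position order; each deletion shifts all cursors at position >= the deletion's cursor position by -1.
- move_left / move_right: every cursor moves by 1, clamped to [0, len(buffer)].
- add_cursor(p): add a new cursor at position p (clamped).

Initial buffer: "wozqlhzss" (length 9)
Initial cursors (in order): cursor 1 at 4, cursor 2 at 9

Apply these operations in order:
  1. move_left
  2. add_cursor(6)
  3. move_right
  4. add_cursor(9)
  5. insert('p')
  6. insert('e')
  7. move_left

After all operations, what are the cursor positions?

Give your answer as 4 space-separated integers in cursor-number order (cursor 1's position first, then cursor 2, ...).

Answer: 5 16 10 16

Derivation:
After op 1 (move_left): buffer="wozqlhzss" (len 9), cursors c1@3 c2@8, authorship .........
After op 2 (add_cursor(6)): buffer="wozqlhzss" (len 9), cursors c1@3 c3@6 c2@8, authorship .........
After op 3 (move_right): buffer="wozqlhzss" (len 9), cursors c1@4 c3@7 c2@9, authorship .........
After op 4 (add_cursor(9)): buffer="wozqlhzss" (len 9), cursors c1@4 c3@7 c2@9 c4@9, authorship .........
After op 5 (insert('p')): buffer="wozqplhzpsspp" (len 13), cursors c1@5 c3@9 c2@13 c4@13, authorship ....1...3..24
After op 6 (insert('e')): buffer="wozqpelhzpessppee" (len 17), cursors c1@6 c3@11 c2@17 c4@17, authorship ....11...33..2424
After op 7 (move_left): buffer="wozqpelhzpessppee" (len 17), cursors c1@5 c3@10 c2@16 c4@16, authorship ....11...33..2424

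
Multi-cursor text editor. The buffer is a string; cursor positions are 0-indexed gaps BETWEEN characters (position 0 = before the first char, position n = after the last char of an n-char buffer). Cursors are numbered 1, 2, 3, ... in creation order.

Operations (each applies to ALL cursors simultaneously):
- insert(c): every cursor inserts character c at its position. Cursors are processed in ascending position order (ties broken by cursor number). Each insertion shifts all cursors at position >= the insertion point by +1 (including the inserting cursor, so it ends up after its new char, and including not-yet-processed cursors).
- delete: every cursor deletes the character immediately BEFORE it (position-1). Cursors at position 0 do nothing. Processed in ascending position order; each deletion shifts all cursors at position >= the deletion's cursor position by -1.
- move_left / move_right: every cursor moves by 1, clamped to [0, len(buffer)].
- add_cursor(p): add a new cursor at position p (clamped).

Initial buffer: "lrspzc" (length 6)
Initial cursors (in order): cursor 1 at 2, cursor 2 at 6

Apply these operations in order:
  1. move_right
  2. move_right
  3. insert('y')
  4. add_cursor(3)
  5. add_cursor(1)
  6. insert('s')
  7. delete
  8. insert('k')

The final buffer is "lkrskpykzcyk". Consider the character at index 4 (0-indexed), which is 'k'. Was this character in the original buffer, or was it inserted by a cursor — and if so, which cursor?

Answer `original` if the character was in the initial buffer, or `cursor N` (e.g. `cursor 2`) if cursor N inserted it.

After op 1 (move_right): buffer="lrspzc" (len 6), cursors c1@3 c2@6, authorship ......
After op 2 (move_right): buffer="lrspzc" (len 6), cursors c1@4 c2@6, authorship ......
After op 3 (insert('y')): buffer="lrspyzcy" (len 8), cursors c1@5 c2@8, authorship ....1..2
After op 4 (add_cursor(3)): buffer="lrspyzcy" (len 8), cursors c3@3 c1@5 c2@8, authorship ....1..2
After op 5 (add_cursor(1)): buffer="lrspyzcy" (len 8), cursors c4@1 c3@3 c1@5 c2@8, authorship ....1..2
After op 6 (insert('s')): buffer="lsrsspyszcys" (len 12), cursors c4@2 c3@5 c1@8 c2@12, authorship .4..3.11..22
After op 7 (delete): buffer="lrspyzcy" (len 8), cursors c4@1 c3@3 c1@5 c2@8, authorship ....1..2
After op 8 (insert('k')): buffer="lkrskpykzcyk" (len 12), cursors c4@2 c3@5 c1@8 c2@12, authorship .4..3.11..22
Authorship (.=original, N=cursor N): . 4 . . 3 . 1 1 . . 2 2
Index 4: author = 3

Answer: cursor 3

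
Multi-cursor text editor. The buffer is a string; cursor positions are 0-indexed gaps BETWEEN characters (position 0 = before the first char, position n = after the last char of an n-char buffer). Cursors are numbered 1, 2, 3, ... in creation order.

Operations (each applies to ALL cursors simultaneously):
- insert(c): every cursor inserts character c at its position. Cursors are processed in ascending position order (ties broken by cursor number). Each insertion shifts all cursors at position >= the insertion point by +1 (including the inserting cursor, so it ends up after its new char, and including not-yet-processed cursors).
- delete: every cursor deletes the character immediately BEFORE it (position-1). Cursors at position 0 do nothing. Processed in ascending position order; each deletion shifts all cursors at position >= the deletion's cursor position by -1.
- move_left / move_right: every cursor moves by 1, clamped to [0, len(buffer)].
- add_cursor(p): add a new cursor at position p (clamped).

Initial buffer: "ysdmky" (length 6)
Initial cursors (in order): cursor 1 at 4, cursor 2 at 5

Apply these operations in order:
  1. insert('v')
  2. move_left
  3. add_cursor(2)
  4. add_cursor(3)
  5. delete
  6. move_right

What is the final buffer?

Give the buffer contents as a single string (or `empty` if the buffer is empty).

Answer: yvvy

Derivation:
After op 1 (insert('v')): buffer="ysdmvkvy" (len 8), cursors c1@5 c2@7, authorship ....1.2.
After op 2 (move_left): buffer="ysdmvkvy" (len 8), cursors c1@4 c2@6, authorship ....1.2.
After op 3 (add_cursor(2)): buffer="ysdmvkvy" (len 8), cursors c3@2 c1@4 c2@6, authorship ....1.2.
After op 4 (add_cursor(3)): buffer="ysdmvkvy" (len 8), cursors c3@2 c4@3 c1@4 c2@6, authorship ....1.2.
After op 5 (delete): buffer="yvvy" (len 4), cursors c1@1 c3@1 c4@1 c2@2, authorship .12.
After op 6 (move_right): buffer="yvvy" (len 4), cursors c1@2 c3@2 c4@2 c2@3, authorship .12.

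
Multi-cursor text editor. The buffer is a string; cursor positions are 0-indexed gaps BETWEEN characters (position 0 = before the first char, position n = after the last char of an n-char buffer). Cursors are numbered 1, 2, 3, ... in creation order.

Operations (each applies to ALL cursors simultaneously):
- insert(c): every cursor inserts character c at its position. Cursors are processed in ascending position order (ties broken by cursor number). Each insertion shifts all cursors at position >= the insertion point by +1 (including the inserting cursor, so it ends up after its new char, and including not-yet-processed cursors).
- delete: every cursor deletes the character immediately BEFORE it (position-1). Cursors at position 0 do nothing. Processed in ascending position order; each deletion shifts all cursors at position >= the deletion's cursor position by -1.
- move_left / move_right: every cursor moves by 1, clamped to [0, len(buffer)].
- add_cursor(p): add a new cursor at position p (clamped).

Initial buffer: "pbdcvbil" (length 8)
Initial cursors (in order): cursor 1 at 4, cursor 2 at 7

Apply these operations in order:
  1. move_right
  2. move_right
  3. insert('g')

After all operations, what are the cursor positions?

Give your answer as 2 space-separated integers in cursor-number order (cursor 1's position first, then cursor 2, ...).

Answer: 7 10

Derivation:
After op 1 (move_right): buffer="pbdcvbil" (len 8), cursors c1@5 c2@8, authorship ........
After op 2 (move_right): buffer="pbdcvbil" (len 8), cursors c1@6 c2@8, authorship ........
After op 3 (insert('g')): buffer="pbdcvbgilg" (len 10), cursors c1@7 c2@10, authorship ......1..2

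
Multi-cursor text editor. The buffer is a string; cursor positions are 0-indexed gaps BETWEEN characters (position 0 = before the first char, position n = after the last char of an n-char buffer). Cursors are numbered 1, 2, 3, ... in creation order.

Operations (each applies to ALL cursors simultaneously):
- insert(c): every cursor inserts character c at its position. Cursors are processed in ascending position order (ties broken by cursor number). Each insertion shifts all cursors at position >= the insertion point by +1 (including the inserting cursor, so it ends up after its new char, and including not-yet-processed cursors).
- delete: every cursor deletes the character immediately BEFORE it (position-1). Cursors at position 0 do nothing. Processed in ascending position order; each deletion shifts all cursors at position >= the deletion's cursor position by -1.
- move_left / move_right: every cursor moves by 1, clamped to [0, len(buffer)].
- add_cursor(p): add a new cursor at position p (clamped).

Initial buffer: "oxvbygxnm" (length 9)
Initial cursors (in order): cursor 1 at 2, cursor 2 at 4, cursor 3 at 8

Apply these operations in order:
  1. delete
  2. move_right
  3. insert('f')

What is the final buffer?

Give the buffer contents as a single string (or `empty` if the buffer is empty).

After op 1 (delete): buffer="ovygxm" (len 6), cursors c1@1 c2@2 c3@5, authorship ......
After op 2 (move_right): buffer="ovygxm" (len 6), cursors c1@2 c2@3 c3@6, authorship ......
After op 3 (insert('f')): buffer="ovfyfgxmf" (len 9), cursors c1@3 c2@5 c3@9, authorship ..1.2...3

Answer: ovfyfgxmf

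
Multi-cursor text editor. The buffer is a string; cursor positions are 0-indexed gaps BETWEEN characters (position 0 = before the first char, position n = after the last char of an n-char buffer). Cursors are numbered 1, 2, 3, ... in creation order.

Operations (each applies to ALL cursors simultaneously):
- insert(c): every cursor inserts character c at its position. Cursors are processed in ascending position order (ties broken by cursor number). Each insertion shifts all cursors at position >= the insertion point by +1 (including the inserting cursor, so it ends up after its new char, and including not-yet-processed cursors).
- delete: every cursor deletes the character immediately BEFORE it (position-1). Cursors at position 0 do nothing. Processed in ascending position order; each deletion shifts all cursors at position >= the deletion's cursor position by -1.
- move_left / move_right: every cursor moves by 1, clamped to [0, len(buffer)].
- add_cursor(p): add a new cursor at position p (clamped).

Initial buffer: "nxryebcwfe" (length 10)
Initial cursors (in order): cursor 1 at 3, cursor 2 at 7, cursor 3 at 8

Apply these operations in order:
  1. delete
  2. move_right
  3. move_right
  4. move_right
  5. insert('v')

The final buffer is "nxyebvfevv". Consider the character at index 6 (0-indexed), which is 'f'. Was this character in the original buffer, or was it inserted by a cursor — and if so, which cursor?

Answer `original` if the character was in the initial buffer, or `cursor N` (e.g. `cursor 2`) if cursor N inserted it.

Answer: original

Derivation:
After op 1 (delete): buffer="nxyebfe" (len 7), cursors c1@2 c2@5 c3@5, authorship .......
After op 2 (move_right): buffer="nxyebfe" (len 7), cursors c1@3 c2@6 c3@6, authorship .......
After op 3 (move_right): buffer="nxyebfe" (len 7), cursors c1@4 c2@7 c3@7, authorship .......
After op 4 (move_right): buffer="nxyebfe" (len 7), cursors c1@5 c2@7 c3@7, authorship .......
After op 5 (insert('v')): buffer="nxyebvfevv" (len 10), cursors c1@6 c2@10 c3@10, authorship .....1..23
Authorship (.=original, N=cursor N): . . . . . 1 . . 2 3
Index 6: author = original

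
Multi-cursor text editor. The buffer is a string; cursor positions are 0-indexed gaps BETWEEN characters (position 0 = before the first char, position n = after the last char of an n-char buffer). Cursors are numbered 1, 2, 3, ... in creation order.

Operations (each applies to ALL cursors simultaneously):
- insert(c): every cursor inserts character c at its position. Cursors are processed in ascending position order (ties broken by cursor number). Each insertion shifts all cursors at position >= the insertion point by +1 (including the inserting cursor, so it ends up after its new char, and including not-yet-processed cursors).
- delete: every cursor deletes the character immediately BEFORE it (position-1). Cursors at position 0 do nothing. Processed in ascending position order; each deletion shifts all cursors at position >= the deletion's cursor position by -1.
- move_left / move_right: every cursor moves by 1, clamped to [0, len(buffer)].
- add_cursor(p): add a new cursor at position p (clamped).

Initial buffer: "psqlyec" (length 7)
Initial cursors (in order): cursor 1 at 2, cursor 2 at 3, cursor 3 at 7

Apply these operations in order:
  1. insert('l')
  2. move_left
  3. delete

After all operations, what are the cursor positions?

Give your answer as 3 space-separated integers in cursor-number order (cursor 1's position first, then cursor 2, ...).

After op 1 (insert('l')): buffer="pslqllyecl" (len 10), cursors c1@3 c2@5 c3@10, authorship ..1.2....3
After op 2 (move_left): buffer="pslqllyecl" (len 10), cursors c1@2 c2@4 c3@9, authorship ..1.2....3
After op 3 (delete): buffer="plllyel" (len 7), cursors c1@1 c2@2 c3@6, authorship .12...3

Answer: 1 2 6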